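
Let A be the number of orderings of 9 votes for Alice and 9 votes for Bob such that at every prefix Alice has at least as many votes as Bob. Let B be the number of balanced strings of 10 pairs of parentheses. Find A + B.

21658

Ballot sequences with n votes each where one side never trails are Dyck words, counted by C_n; here n = 9. So A = C_9 = 4862.
A balanced arrangement of 10 bracket pairs is a Dyck word of semilength 10, so the count is C_10. So B = C_10 = 16796.
A + B = 4862 + 16796 = 21658.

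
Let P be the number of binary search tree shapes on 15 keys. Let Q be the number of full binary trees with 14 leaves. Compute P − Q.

8951945

Binary trees (left/right distinguished) on n nodes are counted by C_n; here n = 15. So P = C_15 = 9694845.
Full binary trees with 14 leaves have 14−1 = 13 internal nodes, so there are C_13 of them. So Q = C_13 = 742900.
P − Q = 9694845 − 742900 = 8951945.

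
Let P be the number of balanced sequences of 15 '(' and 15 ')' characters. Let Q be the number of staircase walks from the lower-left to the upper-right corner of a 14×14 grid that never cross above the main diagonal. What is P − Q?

7020405

With 15 pairs the number of balanced bracket strings is the Catalan number C_15. So P = C_15 = 9694845.
Monotone paths in an n×n grid that stay weakly below the diagonal are counted by C_n; here n = 14. So Q = C_14 = 2674440.
P − Q = 9694845 − 2674440 = 7020405.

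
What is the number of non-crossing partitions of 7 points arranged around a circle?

Non-crossing partitions of an n-element set are counted by C_n; here n = 7.
C_7 = C(14,7)/8 = 3432/8 = 429.

429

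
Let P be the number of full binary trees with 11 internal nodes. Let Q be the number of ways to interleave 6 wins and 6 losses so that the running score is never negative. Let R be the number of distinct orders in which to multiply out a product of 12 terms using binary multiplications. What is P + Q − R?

132

Full binary trees with n internal nodes are counted by C_n; here n = 11. So P = C_11 = 58786.
Ballot sequences with n votes each where one side never trails are Dyck words, counted by C_n; here n = 6. So Q = C_6 = 132.
Bracketing 12 factors into binary products is counted by C_{12−1} = C_11. So R = C_11 = 58786.
P + Q − R = 58786 + 132 − 58786 = 132.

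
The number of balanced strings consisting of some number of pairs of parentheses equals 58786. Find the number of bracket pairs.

Balanced strings of n bracket-pairs are counted by C_n, and C_11 = 58786.

11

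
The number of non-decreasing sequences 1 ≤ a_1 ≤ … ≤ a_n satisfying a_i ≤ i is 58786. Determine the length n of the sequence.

Such sub-staircase sequences of length n are counted by C_n, and C_11 = 58786.

11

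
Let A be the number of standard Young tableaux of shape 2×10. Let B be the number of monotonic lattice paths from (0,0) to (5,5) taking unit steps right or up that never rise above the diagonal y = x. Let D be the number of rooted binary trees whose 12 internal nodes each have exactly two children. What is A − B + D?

By the hook-length formula (or a Dyck-path bijection), SYT of shape 2×10 number C_10. So A = C_10 = 16796.
Monotone paths in an n×n grid that stay weakly below the diagonal are counted by C_n; here n = 5. So B = C_5 = 42.
The number of full binary trees on 12 internal nodes is the Catalan number C_12. So D = C_12 = 208012.
A − B + D = 16796 − 42 + 208012 = 224766.

224766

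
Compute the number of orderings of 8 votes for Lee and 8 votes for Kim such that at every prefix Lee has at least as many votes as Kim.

Ballot sequences with n votes each where one side never trails are Dyck words, counted by C_n; here n = 8.
C_8 = C(16,8)/9 = 12870/9 = 1430.

1430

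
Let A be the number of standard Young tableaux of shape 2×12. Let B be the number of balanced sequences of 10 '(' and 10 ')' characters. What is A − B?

Standard Young tableaux of shape 2×n are counted by C_n; here n = 12. So A = C_12 = 208012.
A balanced arrangement of 10 bracket pairs is a Dyck word of semilength 10, so the count is C_10. So B = C_10 = 16796.
A − B = 208012 − 16796 = 191216.

191216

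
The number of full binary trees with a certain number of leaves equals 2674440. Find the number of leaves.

Full binary trees with L leaves are counted by C_{L−1}. Since C_14 = 2674440, the index is 14.
So the index is 14, and the number of leaves is 14 + 1 = 15.

15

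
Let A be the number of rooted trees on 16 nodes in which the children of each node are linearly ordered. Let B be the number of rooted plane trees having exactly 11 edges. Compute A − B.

9636059

A rooted plane tree on 16 nodes has 15 edges, and such trees are counted by C_15. So A = C_15 = 9694845.
Rooted ordered trees with n edges are counted by C_n; here n = 11. So B = C_11 = 58786.
A − B = 9694845 − 58786 = 9636059.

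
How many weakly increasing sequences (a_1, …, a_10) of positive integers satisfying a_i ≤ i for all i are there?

Weakly increasing sequences with a_i ≤ i biject with Dyck paths of semilength 10, so there are C_10.
C_10 = C(20,10)/11 = 184756/11 = 16796.

16796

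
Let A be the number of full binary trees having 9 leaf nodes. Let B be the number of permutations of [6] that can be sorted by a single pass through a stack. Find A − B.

A full binary tree with L leaves has L−1 internal nodes and is counted by C_{L−1}; L = 9 gives C_8. So A = C_8 = 1430.
By Knuth's characterisation, the stack-sortable permutations of length 6 are the 231-avoiders, numbering C_6. So B = C_6 = 132.
A − B = 1430 − 132 = 1298.

1298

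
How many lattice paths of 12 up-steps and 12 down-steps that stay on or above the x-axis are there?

A Dyck path with 12 up-steps and 12 down-steps has semilength 12, so there are C_12 of them.
C_12 = C(24,12)/13 = 2704156/13 = 208012.

208012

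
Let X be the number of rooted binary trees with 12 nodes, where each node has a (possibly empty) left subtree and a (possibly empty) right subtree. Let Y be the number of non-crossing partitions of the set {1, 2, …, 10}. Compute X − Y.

191216

Binary trees (left/right distinguished) on n nodes are counted by C_n; here n = 12. So X = C_12 = 208012.
The non-crossing partitions of [10] form a lattice of size C_10. So Y = C_10 = 16796.
X − Y = 208012 − 16796 = 191216.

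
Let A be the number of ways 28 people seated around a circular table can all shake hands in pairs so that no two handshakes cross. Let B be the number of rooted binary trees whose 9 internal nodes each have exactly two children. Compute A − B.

Non-crossing handshake pairings of 2n people are counted by C_n; 28 people gives n = 14. So A = C_14 = 2674440.
The number of full binary trees on 9 internal nodes is the Catalan number C_9. So B = C_9 = 4862.
A − B = 2674440 − 4862 = 2669578.

2669578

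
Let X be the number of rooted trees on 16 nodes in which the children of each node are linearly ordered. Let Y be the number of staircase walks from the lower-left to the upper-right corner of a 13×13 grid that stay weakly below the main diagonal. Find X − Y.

8951945

Rooted ordered (plane) trees on m nodes have m−1 edges and are counted by C_{m−1}; m = 16 gives C_15. So X = C_15 = 9694845.
Sub-diagonal monotone paths from (0,0) to (13,13) biject with Dyck paths of semilength 13, giving C_13. So Y = C_13 = 742900.
X − Y = 9694845 − 742900 = 8951945.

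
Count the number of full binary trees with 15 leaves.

A full binary tree with L leaves has L−1 internal nodes and is counted by C_{L−1}; L = 15 gives C_14.
C_14 = 2674440.

2674440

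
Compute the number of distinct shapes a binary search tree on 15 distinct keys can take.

9694845

Binary trees (left/right distinguished) on n nodes are counted by C_n; here n = 15.
C_15 = C_14 · 2(2·14+1)/(14+2) = 2674440 · 58/16 = 9694845.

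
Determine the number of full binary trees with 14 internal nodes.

2674440

Full binary trees with n internal nodes are counted by C_n; here n = 14.
C_14 = C(28,14)/15 = 40116600/15 = 2674440.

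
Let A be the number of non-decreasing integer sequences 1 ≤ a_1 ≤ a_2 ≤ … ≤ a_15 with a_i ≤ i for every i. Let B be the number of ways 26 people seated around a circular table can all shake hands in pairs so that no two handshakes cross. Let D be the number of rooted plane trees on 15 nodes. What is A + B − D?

7763305

Such sub-staircase sequences of length n are counted by C_n; here n = 15. So A = C_15 = 9694845.
With 26 = 2·13 people, non-crossing handshake pairings are non-crossing perfect matchings on a circle, counted by C_13. So B = C_13 = 742900.
A rooted plane tree on 15 nodes has 14 edges, and such trees are counted by C_14. So D = C_14 = 2674440.
A + B − D = 9694845 + 742900 − 2674440 = 7763305.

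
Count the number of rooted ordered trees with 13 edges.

Rooted ordered trees with n edges are counted by C_n; here n = 13.
C_13 = C_12 · 2(2·12+1)/(12+2) = 208012 · 50/14 = 742900.

742900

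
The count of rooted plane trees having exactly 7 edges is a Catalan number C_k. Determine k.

7

Rooted ordered trees with n edges are counted by C_n; here n = 7.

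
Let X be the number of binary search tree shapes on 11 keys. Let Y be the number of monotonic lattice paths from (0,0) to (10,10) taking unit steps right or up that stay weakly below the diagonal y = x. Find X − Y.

Binary trees (left/right distinguished) on n nodes are counted by C_n; here n = 11. So X = C_11 = 58786.
Sub-diagonal monotone paths from (0,0) to (10,10) biject with Dyck paths of semilength 10, giving C_10. So Y = C_10 = 16796.
X − Y = 58786 − 16796 = 41990.

41990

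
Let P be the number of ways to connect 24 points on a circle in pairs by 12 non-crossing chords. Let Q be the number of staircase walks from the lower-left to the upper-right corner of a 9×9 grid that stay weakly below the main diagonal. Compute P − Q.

Non-crossing perfect matchings of 2n points on a circle are counted by C_n; with 24 points, n = 12. So P = C_12 = 208012.
Monotone paths in an n×n grid that stay weakly below the diagonal are counted by C_n; here n = 9. So Q = C_9 = 4862.
P − Q = 208012 − 4862 = 203150.

203150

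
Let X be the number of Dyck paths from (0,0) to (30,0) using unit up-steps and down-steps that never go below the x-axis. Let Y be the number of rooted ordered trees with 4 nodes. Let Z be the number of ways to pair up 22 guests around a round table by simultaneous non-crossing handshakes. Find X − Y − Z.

9636054

A Dyck path with 15 up-steps and 15 down-steps has semilength 15, so there are C_15 of them. So X = C_15 = 9694845.
A rooted plane tree on 4 nodes has 3 edges, and such trees are counted by C_3. So Y = C_3 = 5.
Non-crossing handshake pairings of 2n people are counted by C_n; 22 people gives n = 11. So Z = C_11 = 58786.
X − Y − Z = 9694845 − 5 − 58786 = 9636054.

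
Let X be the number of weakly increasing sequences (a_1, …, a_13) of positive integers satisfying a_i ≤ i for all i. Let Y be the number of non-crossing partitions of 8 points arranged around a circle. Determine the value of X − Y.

741470

Weakly increasing sequences with a_i ≤ i biject with Dyck paths of semilength 13, so there are C_13. So X = C_13 = 742900.
Non-crossing partitions of an n-element set are counted by C_n; here n = 8. So Y = C_8 = 1430.
X − Y = 742900 − 1430 = 741470.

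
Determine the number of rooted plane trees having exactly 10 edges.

A rooted plane tree with 10 edges has 11 nodes, and the count is C_10.
C_10 = 16796.

16796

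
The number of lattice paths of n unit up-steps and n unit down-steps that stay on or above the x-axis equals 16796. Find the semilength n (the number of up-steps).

10

Dyck paths of semilength n are counted by C_n; 16796 = C_10.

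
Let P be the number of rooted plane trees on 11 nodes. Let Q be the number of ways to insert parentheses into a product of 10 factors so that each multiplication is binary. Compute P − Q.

Rooted ordered (plane) trees on m nodes have m−1 edges and are counted by C_{m−1}; m = 11 gives C_10. So P = C_10 = 16796.
Parenthesizations of m factors correspond to full binary trees with m leaves, counted by C_{m−1}; m = 10 gives C_9. So Q = C_9 = 4862.
P − Q = 16796 − 4862 = 11934.

11934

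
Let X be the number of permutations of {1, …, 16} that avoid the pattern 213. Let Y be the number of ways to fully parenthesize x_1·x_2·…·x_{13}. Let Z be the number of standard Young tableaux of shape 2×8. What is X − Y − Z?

35148228

For any fixed pattern of length 3, the pattern-avoiding permutations of [16] number C_16. So X = C_16 = 35357670.
Bracketing 13 factors into binary products is counted by C_{13−1} = C_12. So Y = C_12 = 208012.
Standard Young tableaux of shape 2×n are counted by C_n; here n = 8. So Z = C_8 = 1430.
X − Y − Z = 35357670 − 208012 − 1430 = 35148228.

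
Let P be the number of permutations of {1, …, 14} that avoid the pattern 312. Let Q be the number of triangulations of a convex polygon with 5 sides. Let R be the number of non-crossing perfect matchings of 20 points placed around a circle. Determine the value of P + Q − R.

Permutations of [n] avoiding any single length-3 pattern are counted by C_n; here n = 14. So P = C_14 = 2674440.
A convex 5-gon is triangulated into 3 triangles, and the number of such triangulations is the Catalan number C_{5−2} = C_3. So Q = C_3 = 5.
Non-crossing perfect matchings of 2n points on a circle are counted by C_n; with 20 points, n = 10. So R = C_10 = 16796.
P + Q − R = 2674440 + 5 − 16796 = 2657649.

2657649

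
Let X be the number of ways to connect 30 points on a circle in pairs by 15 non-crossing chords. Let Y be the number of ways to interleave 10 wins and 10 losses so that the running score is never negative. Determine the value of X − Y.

Pairing 30 circle points by 15 non-crossing chords gives C_15 matchings. So X = C_15 = 9694845.
Ballot sequences with n votes each where one side never trails are Dyck words, counted by C_n; here n = 10. So Y = C_10 = 16796.
X − Y = 9694845 − 16796 = 9678049.

9678049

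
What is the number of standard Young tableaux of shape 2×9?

4862

By the hook-length formula (or a Dyck-path bijection), SYT of shape 2×9 number C_9.
C_9 = 4862.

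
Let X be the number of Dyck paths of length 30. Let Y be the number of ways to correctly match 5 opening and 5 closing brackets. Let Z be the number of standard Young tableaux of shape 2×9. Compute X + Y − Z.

A Dyck path with 15 up-steps and 15 down-steps has semilength 15, so there are C_15 of them. So X = C_15 = 9694845.
A balanced arrangement of 5 bracket pairs is a Dyck word of semilength 5, so the count is C_5. So Y = C_5 = 42.
Standard Young tableaux of shape 2×n are counted by C_n; here n = 9. So Z = C_9 = 4862.
X + Y − Z = 9694845 + 42 − 4862 = 9690025.

9690025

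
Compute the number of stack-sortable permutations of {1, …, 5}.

42

Stack-sortable permutations are exactly the 231-avoiding ones, counted by C_n; here n = 5.
C_5 = C(10,5)/6 = 252/6 = 42.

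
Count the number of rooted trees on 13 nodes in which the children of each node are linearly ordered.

A rooted plane tree on 13 nodes has 12 edges, and such trees are counted by C_12.
C_12 = C_11 · 2(2·11+1)/(11+2) = 58786 · 46/13 = 208012.

208012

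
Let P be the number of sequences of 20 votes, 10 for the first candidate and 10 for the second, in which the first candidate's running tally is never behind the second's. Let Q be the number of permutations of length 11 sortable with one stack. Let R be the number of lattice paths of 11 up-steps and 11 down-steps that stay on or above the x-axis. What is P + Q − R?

Reading a vote for the leader as '(' and for the other as ')' turns such a sequence into a balanced string of 10 pairs, so the count is C_10. So P = C_10 = 16796.
Stack-sortable permutations are exactly the 231-avoiding ones, counted by C_n; here n = 11. So Q = C_11 = 58786.
Dyck paths of semilength n (length 2n) are counted by C_n; here n = 11. So R = C_11 = 58786.
P + Q − R = 16796 + 58786 − 58786 = 16796.

16796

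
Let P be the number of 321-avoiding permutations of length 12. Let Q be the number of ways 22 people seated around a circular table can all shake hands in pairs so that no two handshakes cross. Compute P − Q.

149226

Permutations of [n] avoiding any single length-3 pattern are counted by C_n; here n = 12. So P = C_12 = 208012.
With 22 = 2·11 people, non-crossing handshake pairings are non-crossing perfect matchings on a circle, counted by C_11. So Q = C_11 = 58786.
P − Q = 208012 − 58786 = 149226.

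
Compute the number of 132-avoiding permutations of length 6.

132

For any fixed pattern of length 3, the pattern-avoiding permutations of [6] number C_6.
C_6 = 132.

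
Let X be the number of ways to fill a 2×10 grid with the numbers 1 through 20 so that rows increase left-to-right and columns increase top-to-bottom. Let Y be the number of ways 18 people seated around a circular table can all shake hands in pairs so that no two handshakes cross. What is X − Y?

By the hook-length formula (or a Dyck-path bijection), SYT of shape 2×10 number C_10. So X = C_10 = 16796.
Non-crossing handshake pairings of 2n people are counted by C_n; 18 people gives n = 9. So Y = C_9 = 4862.
X − Y = 16796 − 4862 = 11934.

11934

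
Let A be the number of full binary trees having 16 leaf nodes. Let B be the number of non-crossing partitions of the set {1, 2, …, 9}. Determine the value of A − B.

A full binary tree with L leaves has L−1 internal nodes and is counted by C_{L−1}; L = 16 gives C_15. So A = C_15 = 9694845.
Non-crossing partitions of an n-element set are counted by C_n; here n = 9. So B = C_9 = 4862.
A − B = 9694845 − 4862 = 9689983.

9689983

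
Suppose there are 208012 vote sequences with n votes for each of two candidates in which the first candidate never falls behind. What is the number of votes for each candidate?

12

Such ballot sequences with n votes each are counted by C_n, and C_12 = 208012.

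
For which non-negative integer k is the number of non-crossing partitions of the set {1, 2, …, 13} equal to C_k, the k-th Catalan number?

13

The non-crossing partitions of [13] form a lattice of size C_13.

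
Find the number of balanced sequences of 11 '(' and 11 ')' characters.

58786

A balanced arrangement of 11 bracket pairs is a Dyck word of semilength 11, so the count is C_11.
C_11 = C(22,11)/12 = 705432/12 = 58786.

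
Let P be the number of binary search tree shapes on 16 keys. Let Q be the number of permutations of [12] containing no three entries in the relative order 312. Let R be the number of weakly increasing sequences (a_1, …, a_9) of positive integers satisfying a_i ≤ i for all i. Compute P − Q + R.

Rooted binary trees with 16 nodes (each child slot possibly empty) number C_16. So P = C_16 = 35357670.
Permutations of [n] avoiding any single length-3 pattern are counted by C_n; here n = 12. So Q = C_12 = 208012.
Weakly increasing sequences with a_i ≤ i biject with Dyck paths of semilength 9, so there are C_9. So R = C_9 = 4862.
P − Q + R = 35357670 − 208012 + 4862 = 35154520.

35154520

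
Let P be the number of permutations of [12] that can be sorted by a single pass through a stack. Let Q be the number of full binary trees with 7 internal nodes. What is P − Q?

207583

By Knuth's characterisation, the stack-sortable permutations of length 12 are the 231-avoiders, numbering C_12. So P = C_12 = 208012.
The number of full binary trees on 7 internal nodes is the Catalan number C_7. So Q = C_7 = 429.
P − Q = 208012 − 429 = 207583.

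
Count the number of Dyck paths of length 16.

1430

Paths of 8 up- and 8 down-steps that never dip below the axis are Dyck paths; their count is C_8.
C_8 = C(16,8)/9 = 12870/9 = 1430.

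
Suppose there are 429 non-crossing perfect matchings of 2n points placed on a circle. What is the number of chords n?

Non-crossing pairings of 2n points on a circle are counted by C_n; 429 = C_7.

7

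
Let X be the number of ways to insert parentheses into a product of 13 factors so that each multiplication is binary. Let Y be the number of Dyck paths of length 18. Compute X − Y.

Parenthesizations of m factors correspond to full binary trees with m leaves, counted by C_{m−1}; m = 13 gives C_12. So X = C_12 = 208012.
A Dyck path with 9 up-steps and 9 down-steps has semilength 9, so there are C_9 of them. So Y = C_9 = 4862.
X − Y = 208012 − 4862 = 203150.

203150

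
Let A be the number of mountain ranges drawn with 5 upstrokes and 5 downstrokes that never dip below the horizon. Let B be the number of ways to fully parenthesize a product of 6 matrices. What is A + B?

Dyck paths of semilength n (length 2n) are counted by C_n; here n = 5. So A = C_5 = 42.
Ways to associate a product of 6 factors correspond to binary trees on 6 leaves, so the count is C_5. So B = C_5 = 42.
A + B = 42 + 42 = 84.

84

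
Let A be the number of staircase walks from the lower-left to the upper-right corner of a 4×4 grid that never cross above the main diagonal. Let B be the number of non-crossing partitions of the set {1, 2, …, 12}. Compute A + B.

Sub-diagonal monotone paths from (0,0) to (4,4) biject with Dyck paths of semilength 4, giving C_4. So A = C_4 = 14.
Non-crossing partitions of an n-element set are counted by C_n; here n = 12. So B = C_12 = 208012.
A + B = 14 + 208012 = 208026.

208026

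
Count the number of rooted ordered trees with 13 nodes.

208012

Rooted ordered (plane) trees on m nodes have m−1 edges and are counted by C_{m−1}; m = 13 gives C_12.
C_12 = C(24,12)/13 = 2704156/13 = 208012.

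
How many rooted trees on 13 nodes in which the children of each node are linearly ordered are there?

208012

Rooted ordered (plane) trees on m nodes have m−1 edges and are counted by C_{m−1}; m = 13 gives C_12.
C_12 = C(24,12)/13 = 2704156/13 = 208012.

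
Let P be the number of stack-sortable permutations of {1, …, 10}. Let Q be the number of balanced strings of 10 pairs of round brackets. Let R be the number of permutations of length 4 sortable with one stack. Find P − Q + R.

By Knuth's characterisation, the stack-sortable permutations of length 10 are the 231-avoiders, numbering C_10. So P = C_10 = 16796.
A balanced arrangement of 10 bracket pairs is a Dyck word of semilength 10, so the count is C_10. So Q = C_10 = 16796.
By Knuth's characterisation, the stack-sortable permutations of length 4 are the 231-avoiders, numbering C_4. So R = C_4 = 14.
P − Q + R = 16796 − 16796 + 14 = 14.

14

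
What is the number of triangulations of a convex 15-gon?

The number of triangulations of a 15-gon is the Catalan number C_13 (index = sides − 2).
C_13 = C_12 · 2(2·12+1)/(12+2) = 208012 · 50/14 = 742900.

742900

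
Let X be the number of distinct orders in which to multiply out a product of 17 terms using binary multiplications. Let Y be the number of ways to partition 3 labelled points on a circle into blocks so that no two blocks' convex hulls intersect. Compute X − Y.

Parenthesizations of m factors correspond to full binary trees with m leaves, counted by C_{m−1}; m = 17 gives C_16. So X = C_16 = 35357670.
Non-crossing partitions of an n-element set are counted by C_n; here n = 3. So Y = C_3 = 5.
X − Y = 35357670 − 5 = 35357665.

35357665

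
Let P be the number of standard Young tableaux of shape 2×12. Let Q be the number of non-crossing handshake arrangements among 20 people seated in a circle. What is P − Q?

Standard Young tableaux of shape 2×n are counted by C_n; here n = 12. So P = C_12 = 208012.
Non-crossing handshake pairings of 2n people are counted by C_n; 20 people gives n = 10. So Q = C_10 = 16796.
P − Q = 208012 − 16796 = 191216.

191216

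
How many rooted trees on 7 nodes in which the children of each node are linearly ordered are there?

Rooted ordered (plane) trees on m nodes have m−1 edges and are counted by C_{m−1}; m = 7 gives C_6.
C_6 = C_5 · 2(2·5+1)/(5+2) = 42 · 22/7 = 132.

132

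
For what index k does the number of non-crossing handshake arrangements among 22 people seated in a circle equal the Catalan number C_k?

11

With 22 = 2·11 people, non-crossing handshake pairings are non-crossing perfect matchings on a circle, counted by C_11.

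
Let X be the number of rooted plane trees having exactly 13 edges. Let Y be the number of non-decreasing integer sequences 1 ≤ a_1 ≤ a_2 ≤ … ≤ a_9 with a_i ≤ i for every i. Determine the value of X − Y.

738038

A rooted plane tree with 13 edges has 14 nodes, and the count is C_13. So X = C_13 = 742900.
Weakly increasing sequences with a_i ≤ i biject with Dyck paths of semilength 9, so there are C_9. So Y = C_9 = 4862.
X − Y = 742900 − 4862 = 738038.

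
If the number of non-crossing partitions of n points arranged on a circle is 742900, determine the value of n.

Non-crossing partitions of [n] are counted by C_n; 742900 = C_13.

13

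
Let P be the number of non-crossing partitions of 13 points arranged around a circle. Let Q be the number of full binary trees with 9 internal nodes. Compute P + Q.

Non-crossing partitions of an n-element set are counted by C_n; here n = 13. So P = C_13 = 742900.
Full binary trees with n internal nodes are counted by C_n; here n = 9. So Q = C_9 = 4862.
P + Q = 742900 + 4862 = 747762.

747762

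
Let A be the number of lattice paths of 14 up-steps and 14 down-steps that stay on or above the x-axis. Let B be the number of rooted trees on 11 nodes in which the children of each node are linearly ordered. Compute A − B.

2657644

Dyck paths of semilength n (length 2n) are counted by C_n; here n = 14. So A = C_14 = 2674440.
Rooted ordered (plane) trees on m nodes have m−1 edges and are counted by C_{m−1}; m = 11 gives C_10. So B = C_10 = 16796.
A − B = 2674440 − 16796 = 2657644.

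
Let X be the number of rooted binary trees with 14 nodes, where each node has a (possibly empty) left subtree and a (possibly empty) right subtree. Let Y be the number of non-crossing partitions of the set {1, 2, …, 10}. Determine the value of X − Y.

There are C_n binary search tree shapes on n keys; with n = 14 that is C_14. So X = C_14 = 2674440.
Non-crossing partitions of an n-element set are counted by C_n; here n = 10. So Y = C_10 = 16796.
X − Y = 2674440 − 16796 = 2657644.

2657644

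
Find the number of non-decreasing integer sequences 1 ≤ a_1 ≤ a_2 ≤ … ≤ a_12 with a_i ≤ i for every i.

Weakly increasing sequences with a_i ≤ i biject with Dyck paths of semilength 12, so there are C_12.
C_12 = C(24,12)/13 = 2704156/13 = 208012.

208012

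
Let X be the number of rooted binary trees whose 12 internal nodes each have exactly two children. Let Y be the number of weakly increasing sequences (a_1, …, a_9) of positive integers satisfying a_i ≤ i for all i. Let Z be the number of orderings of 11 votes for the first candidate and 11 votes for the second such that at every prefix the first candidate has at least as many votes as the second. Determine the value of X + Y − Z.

The number of full binary trees on 12 internal nodes is the Catalan number C_12. So X = C_12 = 208012.
Weakly increasing sequences with a_i ≤ i biject with Dyck paths of semilength 9, so there are C_9. So Y = C_9 = 4862.
Reading a vote for the leader as '(' and for the other as ')' turns such a sequence into a balanced string of 11 pairs, so the count is C_11. So Z = C_11 = 58786.
X + Y − Z = 208012 + 4862 − 58786 = 154088.

154088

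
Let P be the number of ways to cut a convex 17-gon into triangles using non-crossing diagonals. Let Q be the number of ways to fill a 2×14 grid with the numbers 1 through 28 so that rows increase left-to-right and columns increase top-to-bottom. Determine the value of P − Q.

7020405

Triangulations of a convex m-gon are counted by C_{m−2}; with m = 17 this is C_15. So P = C_15 = 9694845.
By the hook-length formula (or a Dyck-path bijection), SYT of shape 2×14 number C_14. So Q = C_14 = 2674440.
P − Q = 9694845 − 2674440 = 7020405.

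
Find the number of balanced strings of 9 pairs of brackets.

A balanced arrangement of 9 bracket pairs is a Dyck word of semilength 9, so the count is C_9.
C_9 = C(18,9)/10 = 48620/10 = 4862.

4862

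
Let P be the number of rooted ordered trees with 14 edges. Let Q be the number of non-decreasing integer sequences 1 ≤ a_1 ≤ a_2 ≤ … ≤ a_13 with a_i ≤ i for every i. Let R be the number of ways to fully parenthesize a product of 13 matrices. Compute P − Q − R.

1723528

Rooted ordered trees with n edges are counted by C_n; here n = 14. So P = C_14 = 2674440.
Such sub-staircase sequences of length n are counted by C_n; here n = 13. So Q = C_13 = 742900.
Bracketing 13 factors into binary products is counted by C_{13−1} = C_12. So R = C_12 = 208012.
P − Q − R = 2674440 − 742900 − 208012 = 1723528.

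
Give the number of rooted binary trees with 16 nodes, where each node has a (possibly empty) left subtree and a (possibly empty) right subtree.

35357670

Binary trees (left/right distinguished) on n nodes are counted by C_n; here n = 16.
C_16 = C(32,16)/17 = 601080390/17 = 35357670.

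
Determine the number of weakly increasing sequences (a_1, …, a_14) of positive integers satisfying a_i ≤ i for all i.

Weakly increasing sequences with a_i ≤ i biject with Dyck paths of semilength 14, so there are C_14.
C_14 = C(28,14)/15 = 40116600/15 = 2674440.

2674440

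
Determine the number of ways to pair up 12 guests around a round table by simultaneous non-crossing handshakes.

With 12 = 2·6 people, non-crossing handshake pairings are non-crossing perfect matchings on a circle, counted by C_6.
C_6 = C(12,6)/7 = 924/7 = 132.

132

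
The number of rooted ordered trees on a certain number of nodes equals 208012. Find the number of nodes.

13

Rooted ordered trees on m nodes are counted by C_{m−1}, and C_12 = 208012.
So the index is 12, and the number of nodes is 12 + 1 = 13.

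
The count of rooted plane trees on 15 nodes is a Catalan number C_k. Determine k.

A rooted plane tree on 15 nodes has 14 edges, and such trees are counted by C_14.

14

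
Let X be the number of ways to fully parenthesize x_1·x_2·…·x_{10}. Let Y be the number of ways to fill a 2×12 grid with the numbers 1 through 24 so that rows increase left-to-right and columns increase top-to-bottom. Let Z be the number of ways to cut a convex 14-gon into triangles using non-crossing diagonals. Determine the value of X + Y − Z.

4862

Bracketing 10 factors into binary products is counted by C_{10−1} = C_9. So X = C_9 = 4862.
Standard Young tableaux of shape 2×n are counted by C_n; here n = 12. So Y = C_12 = 208012.
A convex 14-gon is triangulated into 12 triangles, and the number of such triangulations is the Catalan number C_{14−2} = C_12. So Z = C_12 = 208012.
X + Y − Z = 4862 + 208012 − 208012 = 4862.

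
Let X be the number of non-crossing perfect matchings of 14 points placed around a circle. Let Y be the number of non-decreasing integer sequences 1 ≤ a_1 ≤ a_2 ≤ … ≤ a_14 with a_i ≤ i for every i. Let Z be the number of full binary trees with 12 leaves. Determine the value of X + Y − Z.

Non-crossing perfect matchings of 2n points on a circle are counted by C_n; with 14 points, n = 7. So X = C_7 = 429.
Such sub-staircase sequences of length n are counted by C_n; here n = 14. So Y = C_14 = 2674440.
A full binary tree with L leaves has L−1 internal nodes and is counted by C_{L−1}; L = 12 gives C_11. So Z = C_11 = 58786.
X + Y − Z = 429 + 2674440 − 58786 = 2616083.

2616083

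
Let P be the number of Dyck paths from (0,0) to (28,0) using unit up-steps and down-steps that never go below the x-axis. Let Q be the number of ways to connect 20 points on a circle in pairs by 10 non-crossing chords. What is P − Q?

Dyck paths of semilength n (length 2n) are counted by C_n; here n = 14. So P = C_14 = 2674440.
Pairing 20 circle points by 10 non-crossing chords gives C_10 matchings. So Q = C_10 = 16796.
P − Q = 2674440 − 16796 = 2657644.

2657644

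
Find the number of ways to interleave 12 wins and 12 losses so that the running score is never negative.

Ballot sequences with n votes each where one side never trails are Dyck words, counted by C_n; here n = 12.
C_12 = 208012.

208012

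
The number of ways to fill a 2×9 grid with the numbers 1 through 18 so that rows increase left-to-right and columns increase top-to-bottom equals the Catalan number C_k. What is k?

Standard Young tableaux of shape 2×n are counted by C_n; here n = 9.

9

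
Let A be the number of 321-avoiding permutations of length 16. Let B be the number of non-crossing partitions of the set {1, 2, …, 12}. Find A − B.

Permutations of [n] avoiding any single length-3 pattern are counted by C_n; here n = 16. So A = C_16 = 35357670.
The non-crossing partitions of [12] form a lattice of size C_12. So B = C_12 = 208012.
A − B = 35357670 − 208012 = 35149658.

35149658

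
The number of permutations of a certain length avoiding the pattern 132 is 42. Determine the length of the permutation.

Permutations of [n] avoiding a fixed length-3 pattern are counted by C_n; 42 = C_5.

5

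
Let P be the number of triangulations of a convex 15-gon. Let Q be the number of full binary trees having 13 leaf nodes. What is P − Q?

534888

The number of triangulations of a 15-gon is the Catalan number C_13 (index = sides − 2). So P = C_13 = 742900.
A full binary tree with L leaves has L−1 internal nodes and is counted by C_{L−1}; L = 13 gives C_12. So Q = C_12 = 208012.
P − Q = 742900 − 208012 = 534888.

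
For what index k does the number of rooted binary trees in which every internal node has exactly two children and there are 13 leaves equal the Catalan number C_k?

Full binary trees with 13 leaves have 13−1 = 12 internal nodes, so there are C_12 of them.

12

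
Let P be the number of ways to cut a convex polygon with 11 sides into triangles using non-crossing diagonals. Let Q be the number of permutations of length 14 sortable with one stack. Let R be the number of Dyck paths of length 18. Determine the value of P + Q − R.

2674440

Triangulations of a convex m-gon are counted by C_{m−2}; with m = 11 this is C_9. So P = C_9 = 4862.
By Knuth's characterisation, the stack-sortable permutations of length 14 are the 231-avoiders, numbering C_14. So Q = C_14 = 2674440.
A Dyck path with 9 up-steps and 9 down-steps has semilength 9, so there are C_9 of them. So R = C_9 = 4862.
P + Q − R = 4862 + 2674440 − 4862 = 2674440.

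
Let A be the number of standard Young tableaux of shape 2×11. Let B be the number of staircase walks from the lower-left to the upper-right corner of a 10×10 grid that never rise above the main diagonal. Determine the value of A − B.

41990

Standard Young tableaux of shape 2×n are counted by C_n; here n = 11. So A = C_11 = 58786.
Sub-diagonal monotone paths from (0,0) to (10,10) biject with Dyck paths of semilength 10, giving C_10. So B = C_10 = 16796.
A − B = 58786 − 16796 = 41990.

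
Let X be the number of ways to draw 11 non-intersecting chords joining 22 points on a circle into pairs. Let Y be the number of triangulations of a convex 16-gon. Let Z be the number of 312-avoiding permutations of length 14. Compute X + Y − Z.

Pairing 22 circle points by 11 non-crossing chords gives C_11 matchings. So X = C_11 = 58786.
Triangulations of a convex m-gon are counted by C_{m−2}; with m = 16 this is C_14. So Y = C_14 = 2674440.
For any fixed pattern of length 3, the pattern-avoiding permutations of [14] number C_14. So Z = C_14 = 2674440.
X + Y − Z = 58786 + 2674440 − 2674440 = 58786.

58786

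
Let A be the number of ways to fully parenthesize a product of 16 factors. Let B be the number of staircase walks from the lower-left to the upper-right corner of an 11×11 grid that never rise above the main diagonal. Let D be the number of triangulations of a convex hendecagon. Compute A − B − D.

9631197

Parenthesizations of m factors correspond to full binary trees with m leaves, counted by C_{m−1}; m = 16 gives C_15. So A = C_15 = 9694845.
Sub-diagonal monotone paths from (0,0) to (11,11) biject with Dyck paths of semilength 11, giving C_11. So B = C_11 = 58786.
The number of triangulations of an 11-gon is the Catalan number C_9 (index = sides − 2). So D = C_9 = 4862.
A − B − D = 9694845 − 58786 − 4862 = 9631197.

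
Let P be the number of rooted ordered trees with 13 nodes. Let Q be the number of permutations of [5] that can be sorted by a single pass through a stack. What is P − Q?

207970

A rooted plane tree on 13 nodes has 12 edges, and such trees are counted by C_12. So P = C_12 = 208012.
Stack-sortable permutations are exactly the 231-avoiding ones, counted by C_n; here n = 5. So Q = C_5 = 42.
P − Q = 208012 − 42 = 207970.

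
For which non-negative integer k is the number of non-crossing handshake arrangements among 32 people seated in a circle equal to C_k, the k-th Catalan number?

Non-crossing handshake pairings of 2n people are counted by C_n; 32 people gives n = 16.

16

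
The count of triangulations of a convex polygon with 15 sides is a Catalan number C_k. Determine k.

13

A convex 15-gon is triangulated into 13 triangles, and the number of such triangulations is the Catalan number C_{15−2} = C_13.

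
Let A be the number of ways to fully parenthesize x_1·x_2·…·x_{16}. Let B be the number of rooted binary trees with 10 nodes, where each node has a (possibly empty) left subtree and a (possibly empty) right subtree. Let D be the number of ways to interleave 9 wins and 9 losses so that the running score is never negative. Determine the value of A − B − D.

9673187

Ways to associate a product of 16 factors correspond to binary trees on 16 leaves, so the count is C_15. So A = C_15 = 9694845.
Binary trees (left/right distinguished) on n nodes are counted by C_n; here n = 10. So B = C_10 = 16796.
Reading a vote for the leader as '(' and for the other as ')' turns such a sequence into a balanced string of 9 pairs, so the count is C_9. So D = C_9 = 4862.
A − B − D = 9694845 − 16796 − 4862 = 9673187.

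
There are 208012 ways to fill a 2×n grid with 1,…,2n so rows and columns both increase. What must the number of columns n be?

Standard Young tableaux of shape 2×n are counted by C_n. Since C_12 = 208012, the index is 12.

12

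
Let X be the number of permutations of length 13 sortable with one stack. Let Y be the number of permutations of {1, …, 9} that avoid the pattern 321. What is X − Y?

738038

Stack-sortable permutations are exactly the 231-avoiding ones, counted by C_n; here n = 13. So X = C_13 = 742900.
For any fixed pattern of length 3, the pattern-avoiding permutations of [9] number C_9. So Y = C_9 = 4862.
X − Y = 742900 − 4862 = 738038.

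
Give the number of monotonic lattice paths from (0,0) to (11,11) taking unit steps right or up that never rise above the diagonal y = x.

58786

Monotone paths in an n×n grid that stay weakly below the diagonal are counted by C_n; here n = 11.
C_11 = 58786.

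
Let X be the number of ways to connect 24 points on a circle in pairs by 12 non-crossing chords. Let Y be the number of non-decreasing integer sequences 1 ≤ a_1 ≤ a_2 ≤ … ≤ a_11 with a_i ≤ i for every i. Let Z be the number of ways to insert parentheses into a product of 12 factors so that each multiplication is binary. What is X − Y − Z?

Non-crossing perfect matchings of 2n points on a circle are counted by C_n; with 24 points, n = 12. So X = C_12 = 208012.
Weakly increasing sequences with a_i ≤ i biject with Dyck paths of semilength 11, so there are C_11. So Y = C_11 = 58786.
Ways to associate a product of 12 factors correspond to binary trees on 12 leaves, so the count is C_11. So Z = C_11 = 58786.
X − Y − Z = 208012 − 58786 − 58786 = 90440.

90440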